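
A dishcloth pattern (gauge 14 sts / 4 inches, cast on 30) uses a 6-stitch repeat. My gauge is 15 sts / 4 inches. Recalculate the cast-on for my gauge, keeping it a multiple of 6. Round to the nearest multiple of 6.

30 × 15 / 14 = 32.14.
Nearest multiple of 6: 30.

CO 30 sts.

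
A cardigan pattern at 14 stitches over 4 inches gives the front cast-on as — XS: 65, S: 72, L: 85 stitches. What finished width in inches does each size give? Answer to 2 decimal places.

XS 18.57 inches; S 20.57 inches; L 24.29 inches.

14/4 = 3.5 sts per in.
XS: 65 / 3.5 = 18.571 → 18.57 in.
S: 72 / 3.5 = 20.571 → 20.57 in.
L: 85 / 3.5 = 24.286 → 24.29 in.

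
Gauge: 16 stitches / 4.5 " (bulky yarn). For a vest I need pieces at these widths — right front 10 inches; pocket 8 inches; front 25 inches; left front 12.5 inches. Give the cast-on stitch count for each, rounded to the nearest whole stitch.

right front 36; pocket 28; front 89; left front 44.

Rate = 16/4.5 = 3.556 sts per in.
right front: 10 × 3.556 = 35.56 → 36.
pocket: 8 × 3.556 = 28.44 → 28.
front: 25 × 3.556 = 88.89 → 89.
left front: 12.5 × 3.556 = 44.44 → 44.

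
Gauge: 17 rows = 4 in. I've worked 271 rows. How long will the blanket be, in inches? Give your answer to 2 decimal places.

17 rows / 4 inch = 4.25 rows per inch.
271 / 4.25 = 63.765 inches.

63.76 inches.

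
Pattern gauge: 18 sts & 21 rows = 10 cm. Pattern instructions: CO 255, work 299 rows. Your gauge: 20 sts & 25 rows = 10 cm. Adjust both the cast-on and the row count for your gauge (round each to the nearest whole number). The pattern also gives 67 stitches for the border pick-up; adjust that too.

Stitches: 255 × 20/18 = 283.33 → 283.
Rows: 299 × 25/21 = 355.95 → 356.
border pick-up: 67 × 20/18 = 74.44 → 74.

Cast on 283 stitches; work 356 rows; border pick-up 74 stitches.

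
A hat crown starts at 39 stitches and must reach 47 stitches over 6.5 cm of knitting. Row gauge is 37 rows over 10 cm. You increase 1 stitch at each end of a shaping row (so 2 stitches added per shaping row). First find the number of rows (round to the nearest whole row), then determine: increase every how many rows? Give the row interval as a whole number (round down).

Rows = 6.5 × 3.7 = 24.1 → 24 rows.
Stitches to add: 8 → 4 shaping rows (at 2 st each).
24 / 4 = 6.00 → every 6 rows.

Increase every 6th row.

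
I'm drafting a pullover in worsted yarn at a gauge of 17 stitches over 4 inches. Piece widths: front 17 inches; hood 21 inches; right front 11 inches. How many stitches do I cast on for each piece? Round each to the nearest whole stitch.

Rate = 17/4 = 4.25 sts per in.
front: 17 × 4.25 = 72.25 → 72.
hood: 21 × 4.25 = 89.25 → 89.
right front: 11 × 4.25 = 46.75 → 47.

front 72; hood 89; right front 47.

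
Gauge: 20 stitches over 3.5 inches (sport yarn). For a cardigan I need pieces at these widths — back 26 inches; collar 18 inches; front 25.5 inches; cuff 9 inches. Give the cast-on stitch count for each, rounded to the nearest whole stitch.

Rate = 20/3.5 = 5.714 sts per in.
back: 26 × 5.714 = 148.57 → 149.
collar: 18 × 5.714 = 102.86 → 103.
front: 25.5 × 5.714 = 145.71 → 146.
cuff: 9 × 5.714 = 51.43 → 51.

back 149; collar 103; front 146; cuff 51.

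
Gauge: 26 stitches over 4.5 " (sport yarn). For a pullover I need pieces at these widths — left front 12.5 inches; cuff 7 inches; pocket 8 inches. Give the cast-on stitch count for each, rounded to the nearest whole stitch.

Rate = 26/4.5 = 5.778 sts per in.
left front: 12.5 × 5.778 = 72.22 → 72.
cuff: 7 × 5.778 = 40.44 → 40.
pocket: 8 × 5.778 = 46.22 → 46.

left front 72; cuff 40; pocket 46.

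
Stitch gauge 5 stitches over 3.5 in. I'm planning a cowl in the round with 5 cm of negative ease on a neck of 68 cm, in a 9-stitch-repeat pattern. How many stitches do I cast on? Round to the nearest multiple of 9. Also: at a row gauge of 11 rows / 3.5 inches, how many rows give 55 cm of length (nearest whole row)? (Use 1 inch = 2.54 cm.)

Finished = 68 − 5 = 63 cm.
63 cm × 1/2.54 = 24.80 inches.
5/3.5 = 1.429 sts per in; 24.80 × 1.429 = 35.43 sts.
Nearest multiple of 9 → 36.
55 cm = 21.65 inches; × 3.143 = 68.05 → 68 rows.

Cast on 36 stitches; work 68 rows.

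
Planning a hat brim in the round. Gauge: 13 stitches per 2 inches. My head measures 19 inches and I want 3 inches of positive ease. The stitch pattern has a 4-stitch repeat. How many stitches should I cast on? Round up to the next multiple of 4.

Finished = 19 + 3 = 22 inches.
13 / 2 = 6.5 sts/in.
22 × 6.5 = 143.00 sts.
Next multiple of 4: 144.

Cast on 144 stitches.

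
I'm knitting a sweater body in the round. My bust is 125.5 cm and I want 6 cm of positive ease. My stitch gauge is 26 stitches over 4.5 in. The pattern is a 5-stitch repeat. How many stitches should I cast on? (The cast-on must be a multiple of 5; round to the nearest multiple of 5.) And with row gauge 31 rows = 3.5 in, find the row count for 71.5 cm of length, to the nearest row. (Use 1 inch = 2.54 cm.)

Finished = 125.5 + 6 = 131.5 cm.
131.5 cm × 1/2.54 = 51.77 inches.
26/4.5 = 5.778 sts per in; 51.77 × 5.778 = 299.13 sts.
Nearest multiple of 5 → 300.
71.5 cm = 28.15 inches; × 8.857 = 249.33 → 249 rows.

Cast on 300 stitches; work 249 rows.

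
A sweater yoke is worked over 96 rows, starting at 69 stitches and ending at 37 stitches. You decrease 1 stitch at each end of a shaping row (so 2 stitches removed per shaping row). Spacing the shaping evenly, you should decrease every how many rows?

Stitches to remove: |37 − 69| = 32.
Shaping rows needed: 32 / 2 = 16.
96 rows / 16 = every 6 rows.

Decrease every 6th row.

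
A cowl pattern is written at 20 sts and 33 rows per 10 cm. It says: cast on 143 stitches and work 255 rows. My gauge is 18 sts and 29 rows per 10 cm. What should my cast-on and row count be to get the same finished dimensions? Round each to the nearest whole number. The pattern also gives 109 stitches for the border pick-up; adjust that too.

Cast on 129 stitches; work 224 rows; border pick-up 98 stitches.

Stitches: 143 × 18/20 = 128.70 → 129.
Rows: 255 × 29/33 = 224.09 → 224.
border pick-up: 109 × 18/20 = 98.10 → 98.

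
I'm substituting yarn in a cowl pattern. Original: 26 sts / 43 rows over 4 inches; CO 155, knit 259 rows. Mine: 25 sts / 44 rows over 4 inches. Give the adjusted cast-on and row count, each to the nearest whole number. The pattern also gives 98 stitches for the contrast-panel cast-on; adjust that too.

Cast on 149 stitches; work 265 rows; contrast-panel cast-on 94 stitches.

Stitches: 155 × 25/26 = 149.04 → 149.
Rows: 259 × 44/43 = 265.02 → 265.
contrast-panel cast-on: 98 × 25/26 = 94.23 → 94.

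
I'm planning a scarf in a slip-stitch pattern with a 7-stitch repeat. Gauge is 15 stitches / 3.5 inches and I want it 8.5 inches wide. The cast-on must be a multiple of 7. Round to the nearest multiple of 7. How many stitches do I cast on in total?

15 / 3.5 = 4.286 sts per inch.
8.5 × 4.286 = 36.43 sts.
Nearest multiple of 7: 35.

35 stitches.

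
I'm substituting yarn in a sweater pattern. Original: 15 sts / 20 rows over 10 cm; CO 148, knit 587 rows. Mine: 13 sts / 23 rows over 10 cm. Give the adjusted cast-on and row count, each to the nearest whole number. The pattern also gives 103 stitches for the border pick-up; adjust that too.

Stitches: 148 × 13/15 = 128.27 → 128.
Rows: 587 × 23/20 = 675.05 → 675.
border pick-up: 103 × 13/15 = 89.27 → 89.

Cast on 128 stitches; work 675 rows; border pick-up 89 stitches.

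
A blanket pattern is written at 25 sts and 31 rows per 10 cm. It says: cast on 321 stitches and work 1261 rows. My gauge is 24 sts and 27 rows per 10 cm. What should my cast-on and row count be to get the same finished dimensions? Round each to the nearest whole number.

Cast on 308 stitches; work 1098 rows.

Stitches: 321 × 24/25 = 308.16 → 308.
Rows: 1261 × 27/31 = 1098.29 → 1098.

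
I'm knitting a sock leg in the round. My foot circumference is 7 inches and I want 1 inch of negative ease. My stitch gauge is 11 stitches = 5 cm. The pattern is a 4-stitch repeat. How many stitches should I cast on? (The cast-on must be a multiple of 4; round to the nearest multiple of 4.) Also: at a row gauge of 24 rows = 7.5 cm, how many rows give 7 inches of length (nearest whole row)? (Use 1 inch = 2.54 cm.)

Finished = 7 − 1 = 6 inches.
6 inches × 2.54 = 15.24 cm.
11/5 = 2.2 sts per cm; 15.24 × 2.2 = 33.53 sts.
Nearest multiple of 4 → 32.
7 inches = 17.78 cm; × 3.2 = 56.90 → 57 rows.

Cast on 32 stitches; work 57 rows.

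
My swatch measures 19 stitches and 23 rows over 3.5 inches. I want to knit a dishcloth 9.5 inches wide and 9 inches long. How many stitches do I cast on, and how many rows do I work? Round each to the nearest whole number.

Cast on 52 stitches and work 59 rows.

Stitch gauge = 19/3.5 = 5.429 sts/in; 9.5 × 5.429 = 51.57 → 52 sts.
Row gauge = 23/3.5 = 6.571 rows/in; 9 × 6.571 = 59.14 → 59 rows.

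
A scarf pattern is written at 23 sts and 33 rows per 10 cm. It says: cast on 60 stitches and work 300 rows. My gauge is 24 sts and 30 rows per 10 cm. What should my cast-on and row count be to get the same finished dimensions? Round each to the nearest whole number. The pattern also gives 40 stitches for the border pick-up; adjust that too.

Stitches: 60 × 24/23 = 62.61 → 63.
Rows: 300 × 30/33 = 272.73 → 273.
border pick-up: 40 × 24/23 = 41.74 → 42.

Cast on 63 stitches; work 273 rows; border pick-up 42 stitches.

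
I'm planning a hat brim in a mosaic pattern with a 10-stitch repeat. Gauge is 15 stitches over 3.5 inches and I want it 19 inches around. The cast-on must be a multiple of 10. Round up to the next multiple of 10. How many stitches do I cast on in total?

15 / 3.5 = 4.286 sts per inch.
19 × 4.286 = 81.43 sts.
Next multiple of 10: 90.

CO 90 sts.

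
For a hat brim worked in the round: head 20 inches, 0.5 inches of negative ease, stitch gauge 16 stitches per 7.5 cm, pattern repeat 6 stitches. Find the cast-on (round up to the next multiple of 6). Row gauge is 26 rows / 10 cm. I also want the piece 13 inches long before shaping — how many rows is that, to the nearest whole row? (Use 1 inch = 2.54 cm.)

Finished = 20 − 0.5 = 19.5 inches.
19.5 inches × 2.54 = 49.53 cm.
16/7.5 = 2.133 sts per cm; 49.53 × 2.133 = 105.66 sts.
Next multiple of 6 → 108.
13 inches = 33.02 cm; × 2.6 = 85.85 → 86 rows.

Cast on 108 stitches; work 86 rows.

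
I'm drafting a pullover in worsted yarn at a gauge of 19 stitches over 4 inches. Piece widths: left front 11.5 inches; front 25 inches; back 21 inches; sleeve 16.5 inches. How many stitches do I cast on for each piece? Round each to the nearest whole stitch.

left front 55; front 119; back 100; sleeve 78.

Rate = 19/4 = 4.75 sts per in.
left front: 11.5 × 4.75 = 54.62 → 55.
front: 25 × 4.75 = 118.75 → 119.
back: 21 × 4.75 = 99.75 → 100.
sleeve: 16.5 × 4.75 = 78.38 → 78.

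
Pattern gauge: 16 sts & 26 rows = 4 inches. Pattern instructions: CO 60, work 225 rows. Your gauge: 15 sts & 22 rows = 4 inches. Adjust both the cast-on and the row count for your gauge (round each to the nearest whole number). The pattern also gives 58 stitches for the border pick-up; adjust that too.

Stitches: 60 × 15/16 = 56.25 → 56.
Rows: 225 × 22/26 = 190.38 → 190.
border pick-up: 58 × 15/16 = 54.38 → 54.

Cast on 56 stitches; work 190 rows; border pick-up 54 stitches.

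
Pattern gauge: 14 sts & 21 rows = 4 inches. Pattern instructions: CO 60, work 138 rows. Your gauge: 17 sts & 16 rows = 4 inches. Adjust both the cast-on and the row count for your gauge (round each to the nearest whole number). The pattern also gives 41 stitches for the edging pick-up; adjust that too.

Cast on 73 stitches; work 105 rows; edging pick-up 50 stitches.

Stitches: 60 × 17/14 = 72.86 → 73.
Rows: 138 × 16/21 = 105.14 → 105.
edging pick-up: 41 × 17/14 = 49.79 → 50.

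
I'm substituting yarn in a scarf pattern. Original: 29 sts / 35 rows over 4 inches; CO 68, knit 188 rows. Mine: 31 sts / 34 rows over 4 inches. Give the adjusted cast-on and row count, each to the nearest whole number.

Stitches: 68 × 31/29 = 72.69 → 73.
Rows: 188 × 34/35 = 182.63 → 183.

Cast on 73 stitches; work 183 rows.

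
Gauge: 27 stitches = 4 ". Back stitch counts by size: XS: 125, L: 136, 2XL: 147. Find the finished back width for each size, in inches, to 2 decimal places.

XS 18.52 inches; L 20.15 inches; 2XL 21.78 inches.

27/4 = 6.75 sts per in.
XS: 125 / 6.75 = 18.519 → 18.52 in.
L: 136 / 6.75 = 20.148 → 20.15 in.
2XL: 147 / 6.75 = 21.778 → 21.78 in.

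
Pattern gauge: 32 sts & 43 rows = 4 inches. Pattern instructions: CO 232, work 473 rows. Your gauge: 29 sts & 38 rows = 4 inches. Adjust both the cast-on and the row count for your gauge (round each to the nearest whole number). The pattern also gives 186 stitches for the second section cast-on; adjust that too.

Cast on 210 stitches; work 418 rows; second section cast-on 169 stitches.

Stitches: 232 × 29/32 = 210.25 → 210.
Rows: 473 × 38/43 = 418.00 → 418.
second section cast-on: 186 × 29/32 = 168.56 → 169.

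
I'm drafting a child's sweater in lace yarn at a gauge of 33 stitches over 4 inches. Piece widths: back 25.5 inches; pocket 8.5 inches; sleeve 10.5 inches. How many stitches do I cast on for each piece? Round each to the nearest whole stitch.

back 210; pocket 70; sleeve 87.

Rate = 33/4 = 8.25 sts per in.
back: 25.5 × 8.25 = 210.38 → 210.
pocket: 8.5 × 8.25 = 70.12 → 70.
sleeve: 10.5 × 8.25 = 86.62 → 87.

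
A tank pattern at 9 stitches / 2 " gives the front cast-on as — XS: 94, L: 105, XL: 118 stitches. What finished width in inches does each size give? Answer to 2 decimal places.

XS 20.89 inches; L 23.33 inches; XL 26.22 inches.

9/2 = 4.5 sts per in.
XS: 94 / 4.5 = 20.889 → 20.89 in.
L: 105 / 4.5 = 23.333 → 23.33 in.
XL: 118 / 4.5 = 26.222 → 26.22 in.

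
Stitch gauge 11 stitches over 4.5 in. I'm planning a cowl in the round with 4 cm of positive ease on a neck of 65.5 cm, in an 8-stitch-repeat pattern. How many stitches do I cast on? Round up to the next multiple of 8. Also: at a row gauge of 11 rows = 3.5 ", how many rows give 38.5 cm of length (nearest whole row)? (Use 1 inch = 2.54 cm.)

Finished = 65.5 + 4 = 69.5 cm.
69.5 cm × 1/2.54 = 27.36 inches.
11/4.5 = 2.444 sts per in; 27.36 × 2.444 = 66.89 sts.
Next multiple of 8 → 72.
38.5 cm = 15.16 inches; × 3.143 = 47.64 → 48 rows.

Cast on 72 stitches; work 48 rows.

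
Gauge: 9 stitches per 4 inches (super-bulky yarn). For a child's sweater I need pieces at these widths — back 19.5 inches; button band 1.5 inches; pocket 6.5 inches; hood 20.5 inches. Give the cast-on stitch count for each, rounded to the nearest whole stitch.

Rate = 9/4 = 2.25 sts per in.
back: 19.5 × 2.25 = 43.88 → 44.
button band: 1.5 × 2.25 = 3.38 → 3.
pocket: 6.5 × 2.25 = 14.62 → 15.
hood: 20.5 × 2.25 = 46.12 → 46.

back 44; button band 3; pocket 15; hood 46.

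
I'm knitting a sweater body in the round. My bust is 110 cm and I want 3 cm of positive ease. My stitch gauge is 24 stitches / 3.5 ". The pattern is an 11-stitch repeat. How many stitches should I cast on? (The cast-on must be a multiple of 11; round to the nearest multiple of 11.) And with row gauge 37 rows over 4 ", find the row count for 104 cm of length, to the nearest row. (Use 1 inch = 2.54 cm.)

Cast on 308 stitches; work 379 rows.

Finished = 110 + 3 = 113 cm.
113 cm × 1/2.54 = 44.49 inches.
24/3.5 = 6.857 sts per in; 44.49 × 6.857 = 305.06 sts.
Nearest multiple of 11 → 308.
104 cm = 40.94 inches; × 9.25 = 378.74 → 379 rows.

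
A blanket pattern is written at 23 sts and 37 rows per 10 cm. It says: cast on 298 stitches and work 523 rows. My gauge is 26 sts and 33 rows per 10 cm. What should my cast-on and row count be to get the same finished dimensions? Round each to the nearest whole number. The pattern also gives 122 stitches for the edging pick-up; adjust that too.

Stitches: 298 × 26/23 = 336.87 → 337.
Rows: 523 × 33/37 = 466.46 → 466.
edging pick-up: 122 × 26/23 = 137.91 → 138.

Cast on 337 stitches; work 466 rows; edging pick-up 138 stitches.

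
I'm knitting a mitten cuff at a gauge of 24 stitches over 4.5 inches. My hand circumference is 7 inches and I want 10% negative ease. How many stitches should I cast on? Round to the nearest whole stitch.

Finished = 7 × 0.90 = 6.30 in.
24 / 4.5 = 5.333 sts per inch.
6.30 × 5.333 = 33.60 sts.
→ 34 sts.

34 stitches.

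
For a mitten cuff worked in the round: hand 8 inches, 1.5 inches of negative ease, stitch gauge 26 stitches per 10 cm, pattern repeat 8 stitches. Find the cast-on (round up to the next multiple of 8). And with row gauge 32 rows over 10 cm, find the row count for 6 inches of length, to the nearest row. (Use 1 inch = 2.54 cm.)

Finished = 8 − 1.5 = 6.5 inches.
6.5 inches × 2.54 = 16.51 cm.
26/10 = 2.6 sts per cm; 16.51 × 2.6 = 42.93 sts.
Next multiple of 8 → 48.
6 inches = 15.24 cm; × 3.2 = 48.77 → 49 rows.

Cast on 48 stitches; work 49 rows.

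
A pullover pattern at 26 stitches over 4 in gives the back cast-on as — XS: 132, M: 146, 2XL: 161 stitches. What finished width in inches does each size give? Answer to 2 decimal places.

XS 20.31 inches; M 22.46 inches; 2XL 24.77 inches.

26/4 = 6.5 sts per in.
XS: 132 / 6.5 = 20.308 → 20.31 in.
M: 146 / 6.5 = 22.462 → 22.46 in.
2XL: 161 / 6.5 = 24.769 → 24.77 in.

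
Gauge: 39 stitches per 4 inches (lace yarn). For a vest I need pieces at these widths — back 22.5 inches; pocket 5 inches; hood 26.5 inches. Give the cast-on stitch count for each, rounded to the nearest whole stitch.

back 219; pocket 49; hood 258.

Rate = 39/4 = 9.75 sts per in.
back: 22.5 × 9.75 = 219.38 → 219.
pocket: 5 × 9.75 = 48.75 → 49.
hood: 26.5 × 9.75 = 258.38 → 258.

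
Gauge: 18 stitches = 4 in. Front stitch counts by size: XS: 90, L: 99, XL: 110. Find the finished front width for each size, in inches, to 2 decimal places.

XS 20.00 inches; L 22.00 inches; XL 24.44 inches.

18/4 = 4.5 sts per in.
XS: 90 / 4.5 = 20.000 → 20.00 in.
L: 99 / 4.5 = 22.000 → 22.00 in.
XL: 110 / 4.5 = 24.444 → 24.44 in.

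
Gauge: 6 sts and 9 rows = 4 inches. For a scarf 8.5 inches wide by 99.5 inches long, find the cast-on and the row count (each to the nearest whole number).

Cast on 13 stitches and work 224 rows.

Stitch gauge = 6/4 = 1.5 sts/in; 8.5 × 1.5 = 12.75 → 13 sts.
Row gauge = 9/4 = 2.25 rows/in; 99.5 × 2.25 = 223.88 → 224 rows.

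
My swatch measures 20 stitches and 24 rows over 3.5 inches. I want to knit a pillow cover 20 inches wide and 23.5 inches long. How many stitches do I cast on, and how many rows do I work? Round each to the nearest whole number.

Stitch gauge = 20/3.5 = 5.714 sts/in; 20 × 5.714 = 114.29 → 114 sts.
Row gauge = 24/3.5 = 6.857 rows/in; 23.5 × 6.857 = 161.14 → 161 rows.

Cast on 114 stitches and work 161 rows.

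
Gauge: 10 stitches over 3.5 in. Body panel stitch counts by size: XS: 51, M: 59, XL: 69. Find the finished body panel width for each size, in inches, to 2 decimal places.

10/3.5 = 2.857 sts per in.
XS: 51 / 2.857 = 17.850 → 17.85 in.
M: 59 / 2.857 = 20.650 → 20.65 in.
XL: 69 / 2.857 = 24.150 → 24.15 in.

XS 17.85 inches; M 20.65 inches; XL 24.15 inches.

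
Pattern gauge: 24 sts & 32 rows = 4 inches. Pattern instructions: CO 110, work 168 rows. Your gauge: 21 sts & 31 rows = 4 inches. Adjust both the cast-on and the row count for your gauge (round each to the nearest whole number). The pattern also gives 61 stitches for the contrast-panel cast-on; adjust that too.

Stitches: 110 × 21/24 = 96.25 → 96.
Rows: 168 × 31/32 = 162.75 → 163.
contrast-panel cast-on: 61 × 21/24 = 53.38 → 53.

Cast on 96 stitches; work 163 rows; contrast-panel cast-on 53 stitches.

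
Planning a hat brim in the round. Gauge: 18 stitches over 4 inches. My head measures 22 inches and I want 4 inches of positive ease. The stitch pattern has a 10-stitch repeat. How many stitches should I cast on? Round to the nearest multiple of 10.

120 stitches.

Finished = 22 + 4 = 26 inches.
18 / 4 = 4.5 sts/in.
26 × 4.5 = 117.00 sts.
Nearest multiple of 10: 120.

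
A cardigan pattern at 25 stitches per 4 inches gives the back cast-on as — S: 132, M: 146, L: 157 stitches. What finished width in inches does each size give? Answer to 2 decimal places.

S 21.12 inches; M 23.36 inches; L 25.12 inches.

25/4 = 6.25 sts per in.
S: 132 / 6.25 = 21.120 → 21.12 in.
M: 146 / 6.25 = 23.360 → 23.36 in.
L: 157 / 6.25 = 25.120 → 25.12 in.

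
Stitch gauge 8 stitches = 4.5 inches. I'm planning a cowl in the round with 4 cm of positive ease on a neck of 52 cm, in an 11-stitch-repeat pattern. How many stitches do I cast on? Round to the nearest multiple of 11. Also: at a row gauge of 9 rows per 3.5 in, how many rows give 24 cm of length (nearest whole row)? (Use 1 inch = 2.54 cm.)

Finished = 52 + 4 = 56 cm.
56 cm × 1/2.54 = 22.05 inches.
8/4.5 = 1.778 sts per in; 22.05 × 1.778 = 39.20 sts.
Nearest multiple of 11 → 44.
24 cm = 9.45 inches; × 2.571 = 24.30 → 24 rows.

Cast on 44 stitches; work 24 rows.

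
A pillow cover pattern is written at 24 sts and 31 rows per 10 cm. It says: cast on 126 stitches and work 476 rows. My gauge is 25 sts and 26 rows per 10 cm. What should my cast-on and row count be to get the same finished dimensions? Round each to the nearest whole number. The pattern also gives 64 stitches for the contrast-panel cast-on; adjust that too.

Stitches: 126 × 25/24 = 131.25 → 131.
Rows: 476 × 26/31 = 399.23 → 399.
contrast-panel cast-on: 64 × 25/24 = 66.67 → 67.

Cast on 131 stitches; work 399 rows; contrast-panel cast-on 67 stitches.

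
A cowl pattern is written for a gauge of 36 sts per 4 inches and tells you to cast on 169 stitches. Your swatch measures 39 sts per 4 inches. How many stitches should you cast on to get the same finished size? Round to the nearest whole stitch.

Scale factor = 39 / 36 = 1.083.
169 × 39 / 36 = 183.08 sts.
→ 183 sts.

Cast on 183 stitches.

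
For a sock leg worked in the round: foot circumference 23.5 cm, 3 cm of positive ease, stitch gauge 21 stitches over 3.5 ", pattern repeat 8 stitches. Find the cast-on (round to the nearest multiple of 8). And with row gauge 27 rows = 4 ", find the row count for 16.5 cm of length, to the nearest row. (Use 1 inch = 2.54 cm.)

Cast on 64 stitches; work 44 rows.

Finished = 23.5 + 3 = 26.5 cm.
26.5 cm × 1/2.54 = 10.43 inches.
21/3.5 = 6 sts per in; 10.43 × 6 = 62.60 sts.
Nearest multiple of 8 → 64.
16.5 cm = 6.50 inches; × 6.75 = 43.85 → 44 rows.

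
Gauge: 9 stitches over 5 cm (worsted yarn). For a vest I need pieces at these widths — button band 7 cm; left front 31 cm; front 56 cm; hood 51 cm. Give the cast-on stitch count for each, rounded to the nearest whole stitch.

button band 13; left front 56; front 101; hood 92.

Rate = 9/5 = 1.8 sts per cm.
button band: 7 × 1.8 = 12.60 → 13.
left front: 31 × 1.8 = 55.80 → 56.
front: 56 × 1.8 = 100.80 → 101.
hood: 51 × 1.8 = 91.80 → 92.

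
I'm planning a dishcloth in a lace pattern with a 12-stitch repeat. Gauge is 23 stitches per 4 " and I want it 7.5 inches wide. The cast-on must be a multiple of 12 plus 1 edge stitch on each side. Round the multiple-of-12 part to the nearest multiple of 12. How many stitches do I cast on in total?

CO 38 sts.

23 / 4 = 5.75 sts per inch.
7.5 × 5.75 = 43.12 sts.
Less 2 edge sts → 41.12 for the repeat.
Nearest multiple of 12: 36.
Add back 2 edge sts → 38.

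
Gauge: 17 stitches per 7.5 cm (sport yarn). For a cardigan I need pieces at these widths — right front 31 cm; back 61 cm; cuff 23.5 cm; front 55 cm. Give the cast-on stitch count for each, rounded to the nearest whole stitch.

right front 70; back 138; cuff 53; front 125.

Rate = 17/7.5 = 2.267 sts per cm.
right front: 31 × 2.267 = 70.27 → 70.
back: 61 × 2.267 = 138.27 → 138.
cuff: 23.5 × 2.267 = 53.27 → 53.
front: 55 × 2.267 = 124.67 → 125.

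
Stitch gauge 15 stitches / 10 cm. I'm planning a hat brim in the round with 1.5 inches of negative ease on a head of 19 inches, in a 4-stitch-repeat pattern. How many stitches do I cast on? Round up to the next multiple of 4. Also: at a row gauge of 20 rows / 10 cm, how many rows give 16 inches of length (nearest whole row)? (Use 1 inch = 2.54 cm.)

Cast on 68 stitches; work 81 rows.

Finished = 19 − 1.5 = 17.5 inches.
17.5 inches × 2.54 = 44.45 cm.
15/10 = 1.5 sts per cm; 44.45 × 1.5 = 66.67 sts.
Next multiple of 4 → 68.
16 inches = 40.64 cm; × 2 = 81.28 → 81 rows.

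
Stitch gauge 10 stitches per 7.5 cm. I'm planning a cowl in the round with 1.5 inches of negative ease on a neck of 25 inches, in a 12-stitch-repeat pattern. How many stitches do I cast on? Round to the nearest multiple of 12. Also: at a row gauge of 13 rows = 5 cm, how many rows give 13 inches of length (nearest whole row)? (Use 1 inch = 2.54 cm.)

Finished = 25 − 1.5 = 23.5 inches.
23.5 inches × 2.54 = 59.69 cm.
10/7.5 = 1.333 sts per cm; 59.69 × 1.333 = 79.59 sts.
Nearest multiple of 12 → 84.
13 inches = 33.02 cm; × 2.6 = 85.85 → 86 rows.

Cast on 84 stitches; work 86 rows.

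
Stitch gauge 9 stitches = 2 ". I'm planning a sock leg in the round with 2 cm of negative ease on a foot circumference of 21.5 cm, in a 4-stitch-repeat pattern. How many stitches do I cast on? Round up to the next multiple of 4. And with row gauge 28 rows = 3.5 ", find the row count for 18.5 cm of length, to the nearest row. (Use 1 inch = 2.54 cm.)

Finished = 21.5 − 2 = 19.5 cm.
19.5 cm × 1/2.54 = 7.68 inches.
9/2 = 4.5 sts per in; 7.68 × 4.5 = 34.55 sts.
Next multiple of 4 → 36.
18.5 cm = 7.28 inches; × 8 = 58.27 → 58 rows.

Cast on 36 stitches; work 58 rows.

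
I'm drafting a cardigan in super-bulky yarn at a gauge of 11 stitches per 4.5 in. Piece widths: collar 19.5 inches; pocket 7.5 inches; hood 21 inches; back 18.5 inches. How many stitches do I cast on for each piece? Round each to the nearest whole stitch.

collar 48; pocket 18; hood 51; back 45.

Rate = 11/4.5 = 2.444 sts per in.
collar: 19.5 × 2.444 = 47.67 → 48.
pocket: 7.5 × 2.444 = 18.33 → 18.
hood: 21 × 2.444 = 51.33 → 51.
back: 18.5 × 2.444 = 45.22 → 45.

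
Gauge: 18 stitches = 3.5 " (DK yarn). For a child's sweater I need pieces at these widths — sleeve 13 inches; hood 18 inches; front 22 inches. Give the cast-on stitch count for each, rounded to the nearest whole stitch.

Rate = 18/3.5 = 5.143 sts per in.
sleeve: 13 × 5.143 = 66.86 → 67.
hood: 18 × 5.143 = 92.57 → 93.
front: 22 × 5.143 = 113.14 → 113.

sleeve 67; hood 93; front 113.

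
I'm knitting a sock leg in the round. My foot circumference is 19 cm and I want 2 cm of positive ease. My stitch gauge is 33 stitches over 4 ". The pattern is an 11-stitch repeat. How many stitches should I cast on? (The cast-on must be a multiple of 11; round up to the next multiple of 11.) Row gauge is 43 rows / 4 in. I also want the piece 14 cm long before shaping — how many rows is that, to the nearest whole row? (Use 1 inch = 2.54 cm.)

Finished = 19 + 2 = 21 cm.
21 cm × 1/2.54 = 8.27 inches.
33/4 = 8.25 sts per in; 8.27 × 8.25 = 68.21 sts.
Next multiple of 11 → 77.
14 cm = 5.51 inches; × 10.75 = 59.25 → 59 rows.

Cast on 77 stitches; work 59 rows.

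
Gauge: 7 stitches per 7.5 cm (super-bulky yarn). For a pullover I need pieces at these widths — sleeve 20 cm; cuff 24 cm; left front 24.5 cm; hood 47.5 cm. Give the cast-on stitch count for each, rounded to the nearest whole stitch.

sleeve 19; cuff 22; left front 23; hood 44.

Rate = 7/7.5 = 0.933 sts per cm.
sleeve: 20 × 0.933 = 18.67 → 19.
cuff: 24 × 0.933 = 22.40 → 22.
left front: 24.5 × 0.933 = 22.87 → 23.
hood: 47.5 × 0.933 = 44.33 → 44.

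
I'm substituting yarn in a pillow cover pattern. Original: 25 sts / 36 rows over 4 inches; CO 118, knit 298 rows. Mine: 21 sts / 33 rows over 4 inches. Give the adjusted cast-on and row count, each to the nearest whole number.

Cast on 99 stitches; work 273 rows.

Stitches: 118 × 21/25 = 99.12 → 99.
Rows: 298 × 33/36 = 273.17 → 273.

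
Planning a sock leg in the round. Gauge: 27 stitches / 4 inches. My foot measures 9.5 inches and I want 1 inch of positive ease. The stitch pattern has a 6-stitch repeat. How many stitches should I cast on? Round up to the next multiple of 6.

Finished = 9.5 + 1 = 10.5 inches.
27 / 4 = 6.75 sts/in.
10.5 × 6.75 = 70.88 sts.
Next multiple of 6: 72.

72 stitches.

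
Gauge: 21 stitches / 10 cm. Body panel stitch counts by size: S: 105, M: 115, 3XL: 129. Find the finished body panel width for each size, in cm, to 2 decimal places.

21/10 = 2.1 sts per cm.
S: 105 / 2.1 = 50.000 → 50.00 cm.
M: 115 / 2.1 = 54.762 → 54.76 cm.
3XL: 129 / 2.1 = 61.429 → 61.43 cm.

S 50.00 cm; M 54.76 cm; 3XL 61.43 cm.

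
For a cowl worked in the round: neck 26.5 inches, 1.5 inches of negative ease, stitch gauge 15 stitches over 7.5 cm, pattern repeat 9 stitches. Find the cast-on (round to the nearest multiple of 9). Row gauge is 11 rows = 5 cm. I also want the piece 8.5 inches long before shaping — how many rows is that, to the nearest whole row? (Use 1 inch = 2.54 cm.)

Finished = 26.5 − 1.5 = 25 inches.
25 inches × 2.54 = 63.50 cm.
15/7.5 = 2 sts per cm; 63.50 × 2 = 127.00 sts.
Nearest multiple of 9 → 126.
8.5 inches = 21.59 cm; × 2.2 = 47.50 → 47 rows.

Cast on 126 stitches; work 47 rows.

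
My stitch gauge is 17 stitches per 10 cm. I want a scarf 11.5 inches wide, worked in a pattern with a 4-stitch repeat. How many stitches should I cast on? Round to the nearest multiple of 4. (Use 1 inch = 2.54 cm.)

11.5 in = 11.5 × 2.54 = 29.21 cm.
17 / 10 = 1.7 sts/cm.
29.21 × 1.7 = 49.66 sts.
→ 48.

48 stitches.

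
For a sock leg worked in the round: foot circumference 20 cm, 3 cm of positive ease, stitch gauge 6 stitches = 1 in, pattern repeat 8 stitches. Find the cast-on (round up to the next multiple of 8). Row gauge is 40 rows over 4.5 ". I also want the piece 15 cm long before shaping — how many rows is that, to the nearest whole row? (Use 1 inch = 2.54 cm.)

Cast on 56 stitches; work 52 rows.

Finished = 20 + 3 = 23 cm.
23 cm × 1/2.54 = 9.06 inches.
6/1 = 6 sts per in; 9.06 × 6 = 54.33 sts.
Next multiple of 8 → 56.
15 cm = 5.91 inches; × 8.889 = 52.49 → 52 rows.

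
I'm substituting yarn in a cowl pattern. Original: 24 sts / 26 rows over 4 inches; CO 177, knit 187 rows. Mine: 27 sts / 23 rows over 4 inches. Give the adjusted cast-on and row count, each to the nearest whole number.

Cast on 199 stitches; work 165 rows.

Stitches: 177 × 27/24 = 199.12 → 199.
Rows: 187 × 23/26 = 165.42 → 165.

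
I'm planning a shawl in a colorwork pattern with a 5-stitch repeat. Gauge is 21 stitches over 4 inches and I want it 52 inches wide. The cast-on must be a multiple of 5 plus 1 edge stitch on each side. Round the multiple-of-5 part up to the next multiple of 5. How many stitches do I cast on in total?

21 / 4 = 5.25 sts per inch.
52 × 5.25 = 273.00 sts.
Less 2 edge sts → 271.00 for the repeat.
Next multiple of 5: 275.
Add back 2 edge sts → 277.

Cast on 277 stitches.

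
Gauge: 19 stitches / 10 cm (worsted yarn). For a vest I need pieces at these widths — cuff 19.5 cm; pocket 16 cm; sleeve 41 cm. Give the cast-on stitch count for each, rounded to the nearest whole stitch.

Rate = 19/10 = 1.9 sts per cm.
cuff: 19.5 × 1.9 = 37.05 → 37.
pocket: 16 × 1.9 = 30.40 → 30.
sleeve: 41 × 1.9 = 77.90 → 78.

cuff 37; pocket 30; sleeve 78.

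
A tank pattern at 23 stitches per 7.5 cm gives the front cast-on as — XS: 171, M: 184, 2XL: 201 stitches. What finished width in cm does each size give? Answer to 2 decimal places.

23/7.5 = 3.067 sts per cm.
XS: 171 / 3.067 = 55.761 → 55.76 cm.
M: 184 / 3.067 = 60.000 → 60.00 cm.
2XL: 201 / 3.067 = 65.543 → 65.54 cm.

XS 55.76 cm; M 60.00 cm; 2XL 65.54 cm.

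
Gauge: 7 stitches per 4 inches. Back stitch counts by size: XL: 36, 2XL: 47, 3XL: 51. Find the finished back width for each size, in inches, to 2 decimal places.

7/4 = 1.75 sts per in.
XL: 36 / 1.75 = 20.571 → 20.57 in.
2XL: 47 / 1.75 = 26.857 → 26.86 in.
3XL: 51 / 1.75 = 29.143 → 29.14 in.

XL 20.57 inches; 2XL 26.86 inches; 3XL 29.14 inches.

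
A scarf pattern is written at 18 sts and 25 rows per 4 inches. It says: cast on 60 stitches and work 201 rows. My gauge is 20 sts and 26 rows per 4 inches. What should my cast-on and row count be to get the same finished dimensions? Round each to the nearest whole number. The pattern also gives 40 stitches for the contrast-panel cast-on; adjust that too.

Cast on 67 stitches; work 209 rows; contrast-panel cast-on 44 stitches.

Stitches: 60 × 20/18 = 66.67 → 67.
Rows: 201 × 26/25 = 209.04 → 209.
contrast-panel cast-on: 40 × 20/18 = 44.44 → 44.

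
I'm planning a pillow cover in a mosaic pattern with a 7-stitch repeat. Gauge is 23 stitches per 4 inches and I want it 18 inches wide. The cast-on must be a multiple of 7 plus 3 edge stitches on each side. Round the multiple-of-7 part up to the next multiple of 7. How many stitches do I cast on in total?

CO 104 sts.

23 / 4 = 5.75 sts per inch.
18 × 5.75 = 103.50 sts.
Less 6 edge sts → 97.50 for the repeat.
Next multiple of 7: 98.
Add back 6 edge sts → 104.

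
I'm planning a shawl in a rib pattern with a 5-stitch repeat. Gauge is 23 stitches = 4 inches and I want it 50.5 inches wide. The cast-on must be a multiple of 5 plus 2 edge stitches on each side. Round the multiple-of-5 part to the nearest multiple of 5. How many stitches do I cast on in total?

23 / 4 = 5.75 sts per inch.
50.5 × 5.75 = 290.38 sts.
Less 4 edge sts → 286.38 for the repeat.
Nearest multiple of 5: 285.
Add back 4 edge sts → 289.

Cast on 289 stitches.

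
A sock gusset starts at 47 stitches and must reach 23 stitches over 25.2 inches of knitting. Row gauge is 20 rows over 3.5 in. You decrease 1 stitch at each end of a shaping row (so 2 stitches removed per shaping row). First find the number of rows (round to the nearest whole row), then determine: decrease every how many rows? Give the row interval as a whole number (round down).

Decrease every 12th row.

Rows = 25.2 × 5.714 = 144.0 → 144 rows.
Stitches to remove: 24 → 12 shaping rows (at 2 st each).
144 / 12 = 12.00 → every 12 rows.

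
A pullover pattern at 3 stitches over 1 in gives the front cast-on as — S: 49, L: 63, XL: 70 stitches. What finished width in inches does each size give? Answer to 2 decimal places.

S 16.33 inches; L 21.00 inches; XL 23.33 inches.

3/1 = 3 sts per in.
S: 49 / 3 = 16.333 → 16.33 in.
L: 63 / 3 = 21.000 → 21.00 in.
XL: 70 / 3 = 23.333 → 23.33 in.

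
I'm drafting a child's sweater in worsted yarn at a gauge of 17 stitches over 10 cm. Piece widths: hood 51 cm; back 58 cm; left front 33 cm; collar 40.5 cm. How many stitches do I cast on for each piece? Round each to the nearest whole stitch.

Rate = 17/10 = 1.7 sts per cm.
hood: 51 × 1.7 = 86.70 → 87.
back: 58 × 1.7 = 98.60 → 99.
left front: 33 × 1.7 = 56.10 → 56.
collar: 40.5 × 1.7 = 68.85 → 69.

hood 87; back 99; left front 56; collar 69.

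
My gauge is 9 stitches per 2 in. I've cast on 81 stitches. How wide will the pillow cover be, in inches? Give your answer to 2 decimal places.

18.00 inches.

9 stitches / 2 inch = 4.5 stitches per inch.
81 / 4.5 = 18.000 inches.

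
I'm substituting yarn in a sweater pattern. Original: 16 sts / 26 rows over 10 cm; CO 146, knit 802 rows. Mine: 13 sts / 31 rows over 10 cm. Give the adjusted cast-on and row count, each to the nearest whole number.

Stitches: 146 × 13/16 = 118.62 → 119.
Rows: 802 × 31/26 = 956.23 → 956.

Cast on 119 stitches; work 956 rows.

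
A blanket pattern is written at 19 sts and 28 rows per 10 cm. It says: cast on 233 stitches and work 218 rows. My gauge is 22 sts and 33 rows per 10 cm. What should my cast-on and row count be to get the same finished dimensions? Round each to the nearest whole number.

Stitches: 233 × 22/19 = 269.79 → 270.
Rows: 218 × 33/28 = 256.93 → 257.

Cast on 270 stitches; work 257 rows.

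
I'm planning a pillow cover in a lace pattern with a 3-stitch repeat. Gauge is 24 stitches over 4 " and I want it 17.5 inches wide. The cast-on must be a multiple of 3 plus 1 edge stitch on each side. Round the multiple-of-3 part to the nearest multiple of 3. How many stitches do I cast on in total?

24 / 4 = 6 sts per inch.
17.5 × 6 = 105.00 sts.
Less 2 edge sts → 103.00 for the repeat.
Nearest multiple of 3: 102.
Add back 2 edge sts → 104.

CO 104 sts.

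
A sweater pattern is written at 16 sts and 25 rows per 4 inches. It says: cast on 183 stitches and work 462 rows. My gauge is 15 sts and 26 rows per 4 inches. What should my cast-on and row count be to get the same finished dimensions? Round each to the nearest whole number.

Stitches: 183 × 15/16 = 171.56 → 172.
Rows: 462 × 26/25 = 480.48 → 480.

Cast on 172 stitches; work 480 rows.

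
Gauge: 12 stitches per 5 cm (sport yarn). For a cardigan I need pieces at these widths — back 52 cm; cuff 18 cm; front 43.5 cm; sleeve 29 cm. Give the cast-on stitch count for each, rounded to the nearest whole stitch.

Rate = 12/5 = 2.4 sts per cm.
back: 52 × 2.4 = 124.80 → 125.
cuff: 18 × 2.4 = 43.20 → 43.
front: 43.5 × 2.4 = 104.40 → 104.
sleeve: 29 × 2.4 = 69.60 → 70.

back 125; cuff 43; front 104; sleeve 70.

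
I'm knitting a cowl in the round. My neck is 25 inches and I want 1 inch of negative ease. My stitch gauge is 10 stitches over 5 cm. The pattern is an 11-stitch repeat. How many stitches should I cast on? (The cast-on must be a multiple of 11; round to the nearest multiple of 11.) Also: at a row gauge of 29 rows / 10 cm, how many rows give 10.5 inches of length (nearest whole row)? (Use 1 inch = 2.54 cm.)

Cast on 121 stitches; work 77 rows.

Finished = 25 − 1 = 24 inches.
24 inches × 2.54 = 60.96 cm.
10/5 = 2 sts per cm; 60.96 × 2 = 121.92 sts.
Nearest multiple of 11 → 121.
10.5 inches = 26.67 cm; × 2.9 = 77.34 → 77 rows.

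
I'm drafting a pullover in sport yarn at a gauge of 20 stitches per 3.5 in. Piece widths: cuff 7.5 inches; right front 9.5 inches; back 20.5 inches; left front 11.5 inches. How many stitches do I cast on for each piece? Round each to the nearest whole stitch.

Rate = 20/3.5 = 5.714 sts per in.
cuff: 7.5 × 5.714 = 42.86 → 43.
right front: 9.5 × 5.714 = 54.29 → 54.
back: 20.5 × 5.714 = 117.14 → 117.
left front: 11.5 × 5.714 = 65.71 → 66.

cuff 43; right front 54; back 117; left front 66.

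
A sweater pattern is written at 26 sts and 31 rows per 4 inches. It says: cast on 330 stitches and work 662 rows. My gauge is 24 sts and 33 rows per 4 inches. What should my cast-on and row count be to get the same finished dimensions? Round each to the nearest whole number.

Stitches: 330 × 24/26 = 304.62 → 305.
Rows: 662 × 33/31 = 704.71 → 705.

Cast on 305 stitches; work 705 rows.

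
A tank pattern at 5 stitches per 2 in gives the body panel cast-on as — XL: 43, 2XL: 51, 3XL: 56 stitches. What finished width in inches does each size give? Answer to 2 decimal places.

5/2 = 2.5 sts per in.
XL: 43 / 2.5 = 17.200 → 17.20 in.
2XL: 51 / 2.5 = 20.400 → 20.40 in.
3XL: 56 / 2.5 = 22.400 → 22.40 in.

XL 17.20 inches; 2XL 20.40 inches; 3XL 22.40 inches.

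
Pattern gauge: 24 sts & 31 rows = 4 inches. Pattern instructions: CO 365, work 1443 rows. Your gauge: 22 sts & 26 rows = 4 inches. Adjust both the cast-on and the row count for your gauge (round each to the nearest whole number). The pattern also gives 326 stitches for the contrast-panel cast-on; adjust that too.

Cast on 335 stitches; work 1210 rows; contrast-panel cast-on 299 stitches.

Stitches: 365 × 22/24 = 334.58 → 335.
Rows: 1443 × 26/31 = 1210.26 → 1210.
contrast-panel cast-on: 326 × 22/24 = 298.83 → 299.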